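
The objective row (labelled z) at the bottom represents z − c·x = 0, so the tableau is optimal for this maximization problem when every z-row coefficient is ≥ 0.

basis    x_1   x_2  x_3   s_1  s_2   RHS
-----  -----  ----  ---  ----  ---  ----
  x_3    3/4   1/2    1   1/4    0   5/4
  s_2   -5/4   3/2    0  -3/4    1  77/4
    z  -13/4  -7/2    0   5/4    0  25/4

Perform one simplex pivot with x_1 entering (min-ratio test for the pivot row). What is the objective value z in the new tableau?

Ratio test on column x_1 — row 1: (5/4)/(3/4) = 5/3; row 2: entry -5/4 ≤ 0. Minimum is 5/3 at row 1 (x_3 leaves); pivot element 3/4.
Pivot on row 1; the z-row RHS becomes 25/4 − (-13/4)·(5/3) = 35/3.

35/3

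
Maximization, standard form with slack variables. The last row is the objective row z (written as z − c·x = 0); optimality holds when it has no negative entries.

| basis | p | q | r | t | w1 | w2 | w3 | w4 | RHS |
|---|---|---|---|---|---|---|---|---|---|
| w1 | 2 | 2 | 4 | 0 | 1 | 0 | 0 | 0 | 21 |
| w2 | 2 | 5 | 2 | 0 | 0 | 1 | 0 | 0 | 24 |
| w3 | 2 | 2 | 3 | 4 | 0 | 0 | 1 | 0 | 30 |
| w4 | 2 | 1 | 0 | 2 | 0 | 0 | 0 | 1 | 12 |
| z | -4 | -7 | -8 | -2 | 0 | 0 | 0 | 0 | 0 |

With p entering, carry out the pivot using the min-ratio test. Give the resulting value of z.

Ratio test on column p — row 1: 21/2 = 21/2; row 2: 24/2 = 12; row 3: 30/2 = 15; row 4: 12/2 = 6. Minimum is 6 at row 4 (w4 leaves); pivot element 2.
Pivot on row 4; the z-row RHS becomes 0 − (-4)·6 = 24.

24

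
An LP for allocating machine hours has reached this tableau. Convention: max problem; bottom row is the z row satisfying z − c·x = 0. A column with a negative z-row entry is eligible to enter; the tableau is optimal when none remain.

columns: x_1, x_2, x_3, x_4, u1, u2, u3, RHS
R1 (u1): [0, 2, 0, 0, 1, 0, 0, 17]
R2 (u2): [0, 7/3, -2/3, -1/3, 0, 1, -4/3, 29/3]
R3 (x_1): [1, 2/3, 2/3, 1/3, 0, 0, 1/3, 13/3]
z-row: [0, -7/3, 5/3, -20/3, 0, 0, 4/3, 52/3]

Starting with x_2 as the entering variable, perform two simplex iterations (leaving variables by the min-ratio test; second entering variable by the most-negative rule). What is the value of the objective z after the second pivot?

Ratio test on column x_2 — row 1: 17/2 = 17/2; row 2: (29/3)/(7/3) = 29/7; row 3: (13/3)/(2/3) = 13/2. Minimum is 29/7 at row 2 (u2 leaves); pivot element 7/3.
Pivot on row 2; the z-row RHS becomes 52/3 − (-7/3)·(29/7) = 27.
Next entering variable (most negative z-row entry -7): x_4.
Ratio test on column x_4 — row 1: (61/7)/(2/7) = 61/2; row 2: entry -1/7 ≤ 0; row 3: (11/7)/(3/7) = 11/3. Minimum is 11/3 at row 3 (x_1 leaves); pivot element 3/7.
After the second pivot the z-row RHS is 27 − (-7)·(11/3) = 158/3.

158/3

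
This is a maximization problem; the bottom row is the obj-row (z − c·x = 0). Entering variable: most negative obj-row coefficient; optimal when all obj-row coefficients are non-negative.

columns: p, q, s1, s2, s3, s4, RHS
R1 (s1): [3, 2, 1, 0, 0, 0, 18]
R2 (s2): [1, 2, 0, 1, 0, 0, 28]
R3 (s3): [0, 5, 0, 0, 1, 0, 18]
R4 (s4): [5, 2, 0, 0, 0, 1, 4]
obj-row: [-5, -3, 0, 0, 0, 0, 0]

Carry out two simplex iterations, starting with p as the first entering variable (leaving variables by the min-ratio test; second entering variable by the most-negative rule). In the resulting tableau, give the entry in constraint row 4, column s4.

Ratio test on column p — row 1: 18/3 = 6; row 2: 28/1 = 28; row 3: entry 0 ≤ 0; row 4: 4/5 = 4/5. Minimum is 4/5 at row 4 (s4 leaves); pivot element 5.
Divide row 4 by 5; eliminate column p from the other rows.
Second iteration: most negative obj-row entry is -1 in column q, so q enters.
Ratio test on column q — row 1: (78/5)/(4/5) = 39/2; row 2: (136/5)/(8/5) = 17; row 3: 18/5 = 18/5; row 4: (4/5)/(2/5) = 2. Minimum is 2 at row 4 (p leaves); pivot element 2/5.
Divide row 4 by 2/5; eliminate column q from the other rows.
After both pivots, the entry at constraint row 4, column s4 is 1/2.

1/2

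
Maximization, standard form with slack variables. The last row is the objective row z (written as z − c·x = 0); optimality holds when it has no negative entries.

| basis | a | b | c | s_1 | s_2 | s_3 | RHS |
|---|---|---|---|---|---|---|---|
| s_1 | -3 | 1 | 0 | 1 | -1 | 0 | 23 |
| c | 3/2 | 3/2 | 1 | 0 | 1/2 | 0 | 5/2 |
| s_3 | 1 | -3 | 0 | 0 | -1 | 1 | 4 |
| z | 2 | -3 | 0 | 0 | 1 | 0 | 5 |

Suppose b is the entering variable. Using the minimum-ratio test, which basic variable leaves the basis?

c

Column b entries and ratios — s_1: 23/1 = 23; c: (5/2)/(3/2) = 5/3; s_3: -3 ≤ 0, skip.
Smallest ratio is 5/3 in the row of c, so c leaves.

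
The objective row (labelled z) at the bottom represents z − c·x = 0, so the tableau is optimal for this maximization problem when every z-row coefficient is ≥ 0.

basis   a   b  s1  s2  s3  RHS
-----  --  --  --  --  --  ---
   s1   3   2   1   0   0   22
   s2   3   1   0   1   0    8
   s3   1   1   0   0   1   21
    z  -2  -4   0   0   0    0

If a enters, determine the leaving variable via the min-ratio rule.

Column a entries and ratios — s1: 22/3 = 22/3; s2: 8/3 = 8/3; s3: 21/1 = 21.
Smallest ratio is 8/3 in the row of s2, so s2 leaves.

s2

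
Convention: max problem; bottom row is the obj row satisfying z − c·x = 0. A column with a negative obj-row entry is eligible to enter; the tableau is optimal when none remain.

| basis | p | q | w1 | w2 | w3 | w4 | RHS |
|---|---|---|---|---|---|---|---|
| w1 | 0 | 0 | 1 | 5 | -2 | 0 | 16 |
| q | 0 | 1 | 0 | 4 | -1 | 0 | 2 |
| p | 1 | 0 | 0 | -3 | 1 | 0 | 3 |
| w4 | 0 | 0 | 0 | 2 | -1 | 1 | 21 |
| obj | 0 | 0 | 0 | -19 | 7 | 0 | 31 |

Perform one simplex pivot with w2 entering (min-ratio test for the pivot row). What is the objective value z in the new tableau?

Ratio test on column w2 — row 1: 16/5 = 16/5; row 2: 2/4 = 1/2; row 3: entry -3 ≤ 0; row 4: 21/2 = 21/2. Minimum is 1/2 at row 2 (q leaves); pivot element 4.
Pivot on row 2; the obj-row RHS becomes 31 − (-19)·(1/2) = 81/2.

81/2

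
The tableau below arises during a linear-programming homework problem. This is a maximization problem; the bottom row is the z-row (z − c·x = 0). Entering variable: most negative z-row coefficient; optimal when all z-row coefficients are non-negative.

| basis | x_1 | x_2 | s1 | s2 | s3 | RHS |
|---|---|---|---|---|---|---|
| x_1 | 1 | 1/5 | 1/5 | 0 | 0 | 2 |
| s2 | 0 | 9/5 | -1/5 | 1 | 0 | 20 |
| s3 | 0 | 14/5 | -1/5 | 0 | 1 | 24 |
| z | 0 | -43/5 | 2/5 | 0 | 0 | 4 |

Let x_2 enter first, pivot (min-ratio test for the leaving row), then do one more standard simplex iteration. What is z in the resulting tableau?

Ratio test on column x_2 — row 1: 2/(1/5) = 10; row 2: 20/(9/5) = 100/9; row 3: 24/(14/5) = 60/7. Minimum is 60/7 at row 3 (s3 leaves); pivot element 14/5.
Pivot on row 3; the z-row RHS becomes 4 − (-43/5)·(60/7) = 544/7.
Next entering variable (most negative z-row entry -3/14): s1.
Ratio test on column s1 — row 1: (2/7)/(3/14) = 4/3; row 2: entry -1/14 ≤ 0; row 3: entry -1/14 ≤ 0. Minimum is 4/3 at row 1 (x_1 leaves); pivot element 3/14.
After the second pivot the z-row RHS is 544/7 − (-3/14)·(4/3) = 78.

78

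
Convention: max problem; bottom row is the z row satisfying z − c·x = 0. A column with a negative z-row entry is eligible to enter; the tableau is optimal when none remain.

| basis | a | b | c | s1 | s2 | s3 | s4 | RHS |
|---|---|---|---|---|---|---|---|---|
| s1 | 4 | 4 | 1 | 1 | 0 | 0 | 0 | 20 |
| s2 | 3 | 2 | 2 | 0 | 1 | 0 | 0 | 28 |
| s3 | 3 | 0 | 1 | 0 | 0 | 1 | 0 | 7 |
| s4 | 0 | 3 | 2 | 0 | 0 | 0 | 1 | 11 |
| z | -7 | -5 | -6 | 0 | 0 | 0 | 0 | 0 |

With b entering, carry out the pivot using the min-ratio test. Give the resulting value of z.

55/3

Ratio test on column b — row 1: 20/4 = 5; row 2: 28/2 = 14; row 3: entry 0 ≤ 0; row 4: 11/3 = 11/3. Minimum is 11/3 at row 4 (s4 leaves); pivot element 3.
Pivot on row 4; the z-row RHS becomes 0 − (-5)·(11/3) = 55/3.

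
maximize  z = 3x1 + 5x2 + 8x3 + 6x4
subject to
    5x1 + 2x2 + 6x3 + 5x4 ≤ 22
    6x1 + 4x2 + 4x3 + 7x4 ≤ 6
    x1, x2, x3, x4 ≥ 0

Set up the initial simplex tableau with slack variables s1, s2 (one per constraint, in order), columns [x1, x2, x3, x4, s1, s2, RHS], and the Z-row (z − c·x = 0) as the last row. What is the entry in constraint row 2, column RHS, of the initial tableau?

The RHS of constraint 2 is b_2 = 6.

6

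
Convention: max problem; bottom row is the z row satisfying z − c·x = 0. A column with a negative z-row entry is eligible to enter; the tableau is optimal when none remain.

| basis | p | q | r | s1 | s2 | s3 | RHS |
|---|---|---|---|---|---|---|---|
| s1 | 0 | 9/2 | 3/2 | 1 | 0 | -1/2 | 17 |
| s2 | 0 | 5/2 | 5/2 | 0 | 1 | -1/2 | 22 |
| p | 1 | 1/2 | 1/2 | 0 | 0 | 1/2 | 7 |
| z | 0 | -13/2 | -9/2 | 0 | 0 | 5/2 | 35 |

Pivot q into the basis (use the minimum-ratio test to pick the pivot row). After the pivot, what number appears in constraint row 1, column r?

1/3

Ratio test on column q — row 1: 17/(9/2) = 34/9; row 2: 22/(5/2) = 44/5; row 3: 7/(1/2) = 14. Minimum is 34/9 at row 1 (s1 leaves); pivot element 9/2.
Divide row 1 by 9/2; eliminate column q from the other rows.
In the new row 1, the r entry is the old entry divided by the pivot: (3/2)/(9/2) = 1/3.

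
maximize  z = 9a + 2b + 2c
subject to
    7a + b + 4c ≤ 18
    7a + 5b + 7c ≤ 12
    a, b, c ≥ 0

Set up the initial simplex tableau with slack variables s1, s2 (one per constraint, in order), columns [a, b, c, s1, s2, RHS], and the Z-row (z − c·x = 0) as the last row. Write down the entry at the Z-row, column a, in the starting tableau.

-9

The Z-row carries the negated objective coefficients: the a entry is -9.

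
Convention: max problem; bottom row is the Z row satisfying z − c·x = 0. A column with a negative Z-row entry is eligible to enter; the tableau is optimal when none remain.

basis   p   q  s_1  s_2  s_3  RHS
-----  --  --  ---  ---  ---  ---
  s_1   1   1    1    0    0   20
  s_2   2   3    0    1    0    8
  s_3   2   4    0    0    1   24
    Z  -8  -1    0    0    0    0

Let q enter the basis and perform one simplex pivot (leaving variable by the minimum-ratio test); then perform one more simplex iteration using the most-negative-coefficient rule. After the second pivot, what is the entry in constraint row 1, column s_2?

Ratio test on column q — row 1: 20/1 = 20; row 2: 8/3 = 8/3; row 3: 24/4 = 6. Minimum is 8/3 at row 2 (s_2 leaves); pivot element 3.
Divide row 2 by 3; eliminate column q from the other rows.
Second iteration: most negative Z-row entry is -22/3 in column p, so p enters.
Ratio test on column p — row 1: (52/3)/(1/3) = 52; row 2: (8/3)/(2/3) = 4; row 3: entry -2/3 ≤ 0. Minimum is 4 at row 2 (q leaves); pivot element 2/3.
Divide row 2 by 2/3; eliminate column p from the other rows.
After both pivots, the entry at constraint row 1, column s_2 is -1/2.

-1/2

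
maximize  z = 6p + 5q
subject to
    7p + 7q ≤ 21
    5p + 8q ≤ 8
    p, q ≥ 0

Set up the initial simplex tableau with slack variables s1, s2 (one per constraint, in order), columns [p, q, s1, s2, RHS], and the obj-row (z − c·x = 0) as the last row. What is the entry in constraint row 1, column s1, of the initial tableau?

1

Slack s1 belongs to constraint 1; its column is the unit vector e_1, so the entry in row 1 is 1.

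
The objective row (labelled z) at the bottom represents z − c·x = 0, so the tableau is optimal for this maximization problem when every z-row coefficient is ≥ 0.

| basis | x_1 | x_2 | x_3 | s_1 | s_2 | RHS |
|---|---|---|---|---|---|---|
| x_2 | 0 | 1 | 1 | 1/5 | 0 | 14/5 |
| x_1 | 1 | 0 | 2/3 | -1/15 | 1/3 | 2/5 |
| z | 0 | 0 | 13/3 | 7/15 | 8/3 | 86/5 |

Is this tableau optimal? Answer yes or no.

Every z-row coefficient is ≥ 0, so the tableau is optimal.

yes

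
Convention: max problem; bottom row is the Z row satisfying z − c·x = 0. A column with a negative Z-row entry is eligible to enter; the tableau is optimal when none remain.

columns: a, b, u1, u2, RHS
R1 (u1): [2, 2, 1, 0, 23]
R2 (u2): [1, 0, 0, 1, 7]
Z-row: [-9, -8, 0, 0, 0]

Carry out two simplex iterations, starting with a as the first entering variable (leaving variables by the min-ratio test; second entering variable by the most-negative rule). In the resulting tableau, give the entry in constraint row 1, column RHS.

9/2

Ratio test on column a — row 1: 23/2 = 23/2; row 2: 7/1 = 7. Minimum is 7 at row 2 (u2 leaves); pivot element 1.
Divide row 2 by 1; eliminate column a from the other rows.
Second iteration: most negative Z-row entry is -8 in column b, so b enters.
Ratio test on column b — row 1: 9/2 = 9/2; row 2: entry 0 ≤ 0. Minimum is 9/2 at row 1 (u1 leaves); pivot element 2.
Divide row 1 by 2; eliminate column b from the other rows.
After both pivots, the entry at constraint row 1, column RHS is 9/2.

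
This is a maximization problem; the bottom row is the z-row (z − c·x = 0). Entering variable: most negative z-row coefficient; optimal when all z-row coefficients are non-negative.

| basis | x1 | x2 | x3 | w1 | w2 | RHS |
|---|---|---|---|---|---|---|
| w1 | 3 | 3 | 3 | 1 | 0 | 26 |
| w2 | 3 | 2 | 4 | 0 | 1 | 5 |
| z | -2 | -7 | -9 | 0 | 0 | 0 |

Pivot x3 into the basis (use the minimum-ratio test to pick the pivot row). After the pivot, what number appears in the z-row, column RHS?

Ratio test on column x3 — row 1: 26/3 = 26/3; row 2: 5/4 = 5/4. Minimum is 5/4 at row 2 (w2 leaves); pivot element 4.
Divide row 2 by 4; eliminate column x3 from the other rows.
z-row update in column RHS: 0 − (-9)·(5/4) = 45/4.

45/4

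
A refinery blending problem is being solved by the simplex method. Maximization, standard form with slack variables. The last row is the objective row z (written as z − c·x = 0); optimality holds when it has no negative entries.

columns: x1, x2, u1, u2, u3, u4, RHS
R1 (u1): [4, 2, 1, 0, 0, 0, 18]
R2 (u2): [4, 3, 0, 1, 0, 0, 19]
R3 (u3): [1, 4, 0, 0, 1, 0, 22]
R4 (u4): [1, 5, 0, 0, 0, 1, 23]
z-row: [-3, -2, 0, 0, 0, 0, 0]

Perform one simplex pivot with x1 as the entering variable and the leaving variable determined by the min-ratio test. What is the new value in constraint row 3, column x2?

Ratio test on column x1 — row 1: 18/4 = 9/2; row 2: 19/4 = 19/4; row 3: 22/1 = 22; row 4: 23/1 = 23. Minimum is 9/2 at row 1 (u1 leaves); pivot element 4.
Divide row 1 by 4; eliminate column x1 from the other rows.
Row 3 update in column x2: 4 − 1·(1/2) = 7/2.

7/2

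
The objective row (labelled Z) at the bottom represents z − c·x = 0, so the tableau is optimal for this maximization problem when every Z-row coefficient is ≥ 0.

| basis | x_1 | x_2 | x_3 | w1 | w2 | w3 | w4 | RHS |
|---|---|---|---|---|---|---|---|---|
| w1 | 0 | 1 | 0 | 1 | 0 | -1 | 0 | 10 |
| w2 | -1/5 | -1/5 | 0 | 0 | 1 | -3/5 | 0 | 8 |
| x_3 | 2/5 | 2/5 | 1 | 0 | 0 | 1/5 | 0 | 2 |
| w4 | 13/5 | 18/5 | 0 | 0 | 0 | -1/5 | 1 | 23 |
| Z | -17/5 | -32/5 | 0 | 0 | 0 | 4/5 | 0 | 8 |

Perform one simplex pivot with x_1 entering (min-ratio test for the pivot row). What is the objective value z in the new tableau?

25

Ratio test on column x_1 — row 1: entry 0 ≤ 0; row 2: entry -1/5 ≤ 0; row 3: 2/(2/5) = 5; row 4: 23/(13/5) = 115/13. Minimum is 5 at row 3 (x_3 leaves); pivot element 2/5.
Pivot on row 3; the Z-row RHS becomes 8 − (-17/5)·5 = 25.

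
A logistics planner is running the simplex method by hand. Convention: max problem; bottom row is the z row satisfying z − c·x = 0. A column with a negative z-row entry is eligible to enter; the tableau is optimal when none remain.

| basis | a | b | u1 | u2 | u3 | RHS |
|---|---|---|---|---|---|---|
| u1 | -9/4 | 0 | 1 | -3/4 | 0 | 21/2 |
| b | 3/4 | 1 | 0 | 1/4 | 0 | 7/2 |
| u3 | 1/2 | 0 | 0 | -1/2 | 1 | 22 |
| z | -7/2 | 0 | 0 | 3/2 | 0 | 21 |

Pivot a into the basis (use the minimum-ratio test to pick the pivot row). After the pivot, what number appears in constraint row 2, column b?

Ratio test on column a — row 1: entry -9/4 ≤ 0; row 2: (7/2)/(3/4) = 14/3; row 3: 22/(1/2) = 44. Minimum is 14/3 at row 2 (b leaves); pivot element 3/4.
Divide row 2 by 3/4; eliminate column a from the other rows.
In the new row 2, the b entry is the old entry divided by the pivot: 1/(3/4) = 4/3.

4/3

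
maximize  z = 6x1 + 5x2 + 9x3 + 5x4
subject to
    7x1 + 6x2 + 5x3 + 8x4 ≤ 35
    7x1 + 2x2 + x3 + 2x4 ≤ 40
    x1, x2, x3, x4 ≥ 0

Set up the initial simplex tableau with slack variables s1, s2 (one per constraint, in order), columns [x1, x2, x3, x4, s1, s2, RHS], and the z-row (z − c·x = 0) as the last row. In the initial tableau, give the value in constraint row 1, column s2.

0

Slack s2 belongs to constraint 2; its column is the unit vector e_2, so the entry in row 1 is 0.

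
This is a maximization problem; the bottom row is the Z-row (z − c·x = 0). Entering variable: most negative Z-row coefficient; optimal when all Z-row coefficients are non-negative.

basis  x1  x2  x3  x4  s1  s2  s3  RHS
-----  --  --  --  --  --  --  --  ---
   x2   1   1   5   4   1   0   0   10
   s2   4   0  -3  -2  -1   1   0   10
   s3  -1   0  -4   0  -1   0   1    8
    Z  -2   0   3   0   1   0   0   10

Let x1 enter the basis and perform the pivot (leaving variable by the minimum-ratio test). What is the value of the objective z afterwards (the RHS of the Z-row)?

15

Ratio test on column x1 — row 1: 10/1 = 10; row 2: 10/4 = 5/2; row 3: entry -1 ≤ 0. Minimum is 5/2 at row 2 (s2 leaves); pivot element 4.
Pivot on row 2; the Z-row RHS becomes 10 − (-2)·(5/2) = 15.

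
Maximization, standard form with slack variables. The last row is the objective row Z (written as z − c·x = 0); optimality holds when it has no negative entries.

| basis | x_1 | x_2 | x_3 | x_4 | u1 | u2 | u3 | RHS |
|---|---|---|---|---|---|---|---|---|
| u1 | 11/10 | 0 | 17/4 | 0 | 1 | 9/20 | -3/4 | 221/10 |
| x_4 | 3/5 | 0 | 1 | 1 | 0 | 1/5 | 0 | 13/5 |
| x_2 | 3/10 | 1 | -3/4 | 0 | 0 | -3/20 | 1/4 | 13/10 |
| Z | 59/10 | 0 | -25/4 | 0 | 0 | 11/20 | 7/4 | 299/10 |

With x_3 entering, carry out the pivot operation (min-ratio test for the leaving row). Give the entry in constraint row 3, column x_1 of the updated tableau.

3/4

Ratio test on column x_3 — row 1: (221/10)/(17/4) = 26/5; row 2: (13/5)/1 = 13/5; row 3: entry -3/4 ≤ 0. Minimum is 13/5 at row 2 (x_4 leaves); pivot element 1.
Divide row 2 by 1; eliminate column x_3 from the other rows.
Row 3 update in column x_1: 3/10 − (-3/4)·(3/5) = 3/4.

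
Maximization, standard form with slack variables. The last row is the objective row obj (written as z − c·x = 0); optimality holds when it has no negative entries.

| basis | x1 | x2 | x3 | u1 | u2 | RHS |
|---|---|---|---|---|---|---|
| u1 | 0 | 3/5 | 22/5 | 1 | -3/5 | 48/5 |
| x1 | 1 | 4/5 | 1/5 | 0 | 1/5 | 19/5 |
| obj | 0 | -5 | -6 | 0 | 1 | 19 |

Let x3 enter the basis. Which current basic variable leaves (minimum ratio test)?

Column x3 entries and ratios — u1: (48/5)/(22/5) = 24/11; x1: (19/5)/(1/5) = 19.
Smallest ratio is 24/11 in the row of u1, so u1 leaves.

u1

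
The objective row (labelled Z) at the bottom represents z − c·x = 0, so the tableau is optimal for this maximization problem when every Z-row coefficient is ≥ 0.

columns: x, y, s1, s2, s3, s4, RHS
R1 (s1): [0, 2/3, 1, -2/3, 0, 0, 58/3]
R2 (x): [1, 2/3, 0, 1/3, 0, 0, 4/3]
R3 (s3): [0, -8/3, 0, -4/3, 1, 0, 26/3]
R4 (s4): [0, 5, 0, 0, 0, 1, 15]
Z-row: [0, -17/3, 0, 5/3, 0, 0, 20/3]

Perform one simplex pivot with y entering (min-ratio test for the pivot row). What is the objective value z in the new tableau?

18

Ratio test on column y — row 1: (58/3)/(2/3) = 29; row 2: (4/3)/(2/3) = 2; row 3: entry -8/3 ≤ 0; row 4: 15/5 = 3. Minimum is 2 at row 2 (x leaves); pivot element 2/3.
Pivot on row 2; the Z-row RHS becomes 20/3 − (-17/3)·2 = 18.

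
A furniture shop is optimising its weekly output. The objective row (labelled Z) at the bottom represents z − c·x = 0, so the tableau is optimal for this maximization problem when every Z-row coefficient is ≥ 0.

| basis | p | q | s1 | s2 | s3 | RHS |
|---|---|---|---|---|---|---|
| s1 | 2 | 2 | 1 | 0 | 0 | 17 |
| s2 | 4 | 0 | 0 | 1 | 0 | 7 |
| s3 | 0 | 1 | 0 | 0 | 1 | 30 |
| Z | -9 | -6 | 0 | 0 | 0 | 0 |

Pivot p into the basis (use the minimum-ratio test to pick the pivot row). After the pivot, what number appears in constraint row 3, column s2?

Ratio test on column p — row 1: 17/2 = 17/2; row 2: 7/4 = 7/4; row 3: entry 0 ≤ 0. Minimum is 7/4 at row 2 (s2 leaves); pivot element 4.
Divide row 2 by 4; eliminate column p from the other rows.
Row 3 update in column s2: 0 − 0·(1/4) = 0.

0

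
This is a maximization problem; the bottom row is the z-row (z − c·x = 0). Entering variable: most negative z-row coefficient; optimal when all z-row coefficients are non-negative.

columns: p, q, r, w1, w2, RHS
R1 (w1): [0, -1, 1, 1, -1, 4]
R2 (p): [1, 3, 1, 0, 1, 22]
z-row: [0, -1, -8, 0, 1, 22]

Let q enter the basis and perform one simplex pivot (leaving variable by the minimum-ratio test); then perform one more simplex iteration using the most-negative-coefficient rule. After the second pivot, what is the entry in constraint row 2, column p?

1/4

Ratio test on column q — row 1: entry -1 ≤ 0; row 2: 22/3 = 22/3. Minimum is 22/3 at row 2 (p leaves); pivot element 3.
Divide row 2 by 3; eliminate column q from the other rows.
Second iteration: most negative z-row entry is -23/3 in column r, so r enters.
Ratio test on column r — row 1: (34/3)/(4/3) = 17/2; row 2: (22/3)/(1/3) = 22. Minimum is 17/2 at row 1 (w1 leaves); pivot element 4/3.
Divide row 1 by 4/3; eliminate column r from the other rows.
After both pivots, the entry at constraint row 2, column p is 1/4.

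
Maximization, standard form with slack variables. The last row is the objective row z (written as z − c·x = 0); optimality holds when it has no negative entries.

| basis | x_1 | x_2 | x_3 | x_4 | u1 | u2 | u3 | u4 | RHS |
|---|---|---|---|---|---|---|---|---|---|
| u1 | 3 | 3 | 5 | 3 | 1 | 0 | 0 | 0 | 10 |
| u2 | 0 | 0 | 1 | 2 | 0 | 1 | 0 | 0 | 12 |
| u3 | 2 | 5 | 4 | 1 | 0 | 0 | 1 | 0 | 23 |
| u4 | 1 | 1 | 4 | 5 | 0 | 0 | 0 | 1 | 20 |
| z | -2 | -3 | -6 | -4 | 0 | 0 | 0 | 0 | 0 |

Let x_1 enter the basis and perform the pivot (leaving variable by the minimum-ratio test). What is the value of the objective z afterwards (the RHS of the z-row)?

Ratio test on column x_1 — row 1: 10/3 = 10/3; row 2: entry 0 ≤ 0; row 3: 23/2 = 23/2; row 4: 20/1 = 20. Minimum is 10/3 at row 1 (u1 leaves); pivot element 3.
Pivot on row 1; the z-row RHS becomes 0 − (-2)·(10/3) = 20/3.

20/3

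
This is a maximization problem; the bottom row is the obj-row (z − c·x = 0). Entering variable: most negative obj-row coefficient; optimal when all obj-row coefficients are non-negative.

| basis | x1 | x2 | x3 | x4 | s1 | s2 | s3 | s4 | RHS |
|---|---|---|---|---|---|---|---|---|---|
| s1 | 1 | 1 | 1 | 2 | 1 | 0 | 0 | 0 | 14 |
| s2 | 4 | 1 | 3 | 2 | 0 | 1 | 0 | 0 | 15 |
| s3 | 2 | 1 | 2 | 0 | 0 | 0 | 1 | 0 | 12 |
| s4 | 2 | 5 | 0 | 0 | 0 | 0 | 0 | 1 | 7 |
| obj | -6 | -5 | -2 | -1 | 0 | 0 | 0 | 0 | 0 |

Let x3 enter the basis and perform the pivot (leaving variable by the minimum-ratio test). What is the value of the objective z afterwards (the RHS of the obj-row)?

10

Ratio test on column x3 — row 1: 14/1 = 14; row 2: 15/3 = 5; row 3: 12/2 = 6; row 4: entry 0 ≤ 0. Minimum is 5 at row 2 (s2 leaves); pivot element 3.
Pivot on row 2; the obj-row RHS becomes 0 − (-2)·5 = 10.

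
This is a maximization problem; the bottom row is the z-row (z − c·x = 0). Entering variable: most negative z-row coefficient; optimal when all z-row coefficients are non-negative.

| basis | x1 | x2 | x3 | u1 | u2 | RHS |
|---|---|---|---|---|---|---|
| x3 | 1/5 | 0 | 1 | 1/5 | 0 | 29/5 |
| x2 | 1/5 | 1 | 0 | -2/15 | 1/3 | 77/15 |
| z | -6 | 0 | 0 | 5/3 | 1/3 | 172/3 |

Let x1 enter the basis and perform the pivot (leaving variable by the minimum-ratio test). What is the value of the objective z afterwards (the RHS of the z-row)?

634/3

Ratio test on column x1 — row 1: (29/5)/(1/5) = 29; row 2: (77/15)/(1/5) = 77/3. Minimum is 77/3 at row 2 (x2 leaves); pivot element 1/5.
Pivot on row 2; the z-row RHS becomes 172/3 − (-6)·(77/3) = 634/3.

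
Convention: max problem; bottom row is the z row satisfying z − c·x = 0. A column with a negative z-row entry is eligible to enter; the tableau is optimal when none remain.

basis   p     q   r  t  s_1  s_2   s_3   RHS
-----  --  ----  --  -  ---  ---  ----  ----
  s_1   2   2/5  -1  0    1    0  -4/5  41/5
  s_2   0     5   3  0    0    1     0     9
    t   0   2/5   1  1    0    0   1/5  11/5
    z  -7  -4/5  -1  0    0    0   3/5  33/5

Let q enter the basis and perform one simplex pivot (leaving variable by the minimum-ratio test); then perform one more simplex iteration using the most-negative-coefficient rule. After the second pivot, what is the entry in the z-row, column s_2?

Ratio test on column q — row 1: (41/5)/(2/5) = 41/2; row 2: 9/5 = 9/5; row 3: (11/5)/(2/5) = 11/2. Minimum is 9/5 at row 2 (s_2 leaves); pivot element 5.
Divide row 2 by 5; eliminate column q from the other rows.
Second iteration: most negative z-row entry is -7 in column p, so p enters.
Ratio test on column p — row 1: (187/25)/2 = 187/50; row 2: entry 0 ≤ 0; row 3: entry 0 ≤ 0. Minimum is 187/50 at row 1 (s_1 leaves); pivot element 2.
Divide row 1 by 2; eliminate column p from the other rows.
After both pivots, the entry at the z-row, column s_2 is -3/25.

-3/25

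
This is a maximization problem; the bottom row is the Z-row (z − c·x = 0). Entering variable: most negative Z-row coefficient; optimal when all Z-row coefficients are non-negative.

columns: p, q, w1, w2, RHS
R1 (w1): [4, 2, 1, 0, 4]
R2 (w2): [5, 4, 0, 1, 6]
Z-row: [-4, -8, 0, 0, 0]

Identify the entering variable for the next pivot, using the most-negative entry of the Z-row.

Negative Z-row entries: p: -4, q: -8.
The most negative is -8 in column q, so q enters.

q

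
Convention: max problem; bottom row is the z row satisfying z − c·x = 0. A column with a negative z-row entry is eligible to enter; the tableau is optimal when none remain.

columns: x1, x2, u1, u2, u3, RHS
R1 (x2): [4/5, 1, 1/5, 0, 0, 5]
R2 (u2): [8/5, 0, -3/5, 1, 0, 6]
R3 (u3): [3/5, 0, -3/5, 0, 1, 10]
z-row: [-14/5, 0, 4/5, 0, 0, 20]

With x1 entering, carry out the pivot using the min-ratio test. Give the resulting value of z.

61/2

Ratio test on column x1 — row 1: 5/(4/5) = 25/4; row 2: 6/(8/5) = 15/4; row 3: 10/(3/5) = 50/3. Minimum is 15/4 at row 2 (u2 leaves); pivot element 8/5.
Pivot on row 2; the z-row RHS becomes 20 − (-14/5)·(15/4) = 61/2.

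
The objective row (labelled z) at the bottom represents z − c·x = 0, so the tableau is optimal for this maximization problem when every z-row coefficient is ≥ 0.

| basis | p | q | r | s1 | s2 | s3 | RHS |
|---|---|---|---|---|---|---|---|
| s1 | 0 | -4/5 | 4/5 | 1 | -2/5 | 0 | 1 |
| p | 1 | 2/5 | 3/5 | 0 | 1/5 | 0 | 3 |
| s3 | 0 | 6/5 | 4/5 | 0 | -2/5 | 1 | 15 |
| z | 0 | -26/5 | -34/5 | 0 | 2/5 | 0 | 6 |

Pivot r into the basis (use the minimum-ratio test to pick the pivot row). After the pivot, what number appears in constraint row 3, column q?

2

Ratio test on column r — row 1: 1/(4/5) = 5/4; row 2: 3/(3/5) = 5; row 3: 15/(4/5) = 75/4. Minimum is 5/4 at row 1 (s1 leaves); pivot element 4/5.
Divide row 1 by 4/5; eliminate column r from the other rows.
Row 3 update in column q: 6/5 − (4/5)·(-1) = 2.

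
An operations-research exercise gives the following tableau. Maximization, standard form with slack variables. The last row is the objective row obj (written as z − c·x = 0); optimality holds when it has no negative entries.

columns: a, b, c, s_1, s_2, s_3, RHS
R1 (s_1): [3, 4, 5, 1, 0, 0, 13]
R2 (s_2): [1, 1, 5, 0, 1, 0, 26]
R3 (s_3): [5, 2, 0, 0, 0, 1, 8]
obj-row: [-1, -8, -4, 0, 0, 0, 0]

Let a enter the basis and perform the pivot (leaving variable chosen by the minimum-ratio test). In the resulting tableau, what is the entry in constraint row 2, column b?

3/5

Ratio test on column a — row 1: 13/3 = 13/3; row 2: 26/1 = 26; row 3: 8/5 = 8/5. Minimum is 8/5 at row 3 (s_3 leaves); pivot element 5.
Divide row 3 by 5; eliminate column a from the other rows.
Row 2 update in column b: 1 − 1·(2/5) = 3/5.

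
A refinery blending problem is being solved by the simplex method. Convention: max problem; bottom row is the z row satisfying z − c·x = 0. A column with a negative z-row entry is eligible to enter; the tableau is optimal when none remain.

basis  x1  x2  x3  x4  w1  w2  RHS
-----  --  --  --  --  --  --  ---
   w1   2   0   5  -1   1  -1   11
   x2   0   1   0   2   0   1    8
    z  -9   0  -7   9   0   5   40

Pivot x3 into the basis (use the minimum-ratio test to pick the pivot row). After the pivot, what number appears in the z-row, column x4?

Ratio test on column x3 — row 1: 11/5 = 11/5; row 2: entry 0 ≤ 0. Minimum is 11/5 at row 1 (w1 leaves); pivot element 5.
Divide row 1 by 5; eliminate column x3 from the other rows.
z-row update in column x4: 9 − (-7)·(-1/5) = 38/5.

38/5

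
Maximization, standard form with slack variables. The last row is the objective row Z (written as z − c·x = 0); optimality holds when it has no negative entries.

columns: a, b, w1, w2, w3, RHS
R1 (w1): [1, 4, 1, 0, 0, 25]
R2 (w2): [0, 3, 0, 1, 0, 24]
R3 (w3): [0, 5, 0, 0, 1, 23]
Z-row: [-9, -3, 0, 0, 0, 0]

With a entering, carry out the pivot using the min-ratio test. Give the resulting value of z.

225

Ratio test on column a — row 1: 25/1 = 25; row 2: entry 0 ≤ 0; row 3: entry 0 ≤ 0. Minimum is 25 at row 1 (w1 leaves); pivot element 1.
Pivot on row 1; the Z-row RHS becomes 0 − (-9)·25 = 225.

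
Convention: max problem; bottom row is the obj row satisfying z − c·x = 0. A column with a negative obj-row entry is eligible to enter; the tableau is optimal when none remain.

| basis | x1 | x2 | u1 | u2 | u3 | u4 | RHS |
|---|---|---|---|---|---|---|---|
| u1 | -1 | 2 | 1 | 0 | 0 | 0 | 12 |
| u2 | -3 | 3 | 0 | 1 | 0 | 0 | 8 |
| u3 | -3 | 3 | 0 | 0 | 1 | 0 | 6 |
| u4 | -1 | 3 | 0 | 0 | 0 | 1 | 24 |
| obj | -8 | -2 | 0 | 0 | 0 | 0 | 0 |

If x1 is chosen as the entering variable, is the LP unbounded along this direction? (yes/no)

yes

Every constraint-row entry in column x1 is ≤ 0, so increasing x1 is unbounded.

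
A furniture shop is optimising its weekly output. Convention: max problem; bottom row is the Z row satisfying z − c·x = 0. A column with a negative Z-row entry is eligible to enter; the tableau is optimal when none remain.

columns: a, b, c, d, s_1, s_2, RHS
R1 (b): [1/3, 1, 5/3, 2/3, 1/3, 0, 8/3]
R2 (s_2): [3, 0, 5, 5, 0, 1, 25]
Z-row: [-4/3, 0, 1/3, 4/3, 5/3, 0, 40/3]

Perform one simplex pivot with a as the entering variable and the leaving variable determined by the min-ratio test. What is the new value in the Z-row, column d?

4

Ratio test on column a — row 1: (8/3)/(1/3) = 8; row 2: 25/3 = 25/3. Minimum is 8 at row 1 (b leaves); pivot element 1/3.
Divide row 1 by 1/3; eliminate column a from the other rows.
Z-row update in column d: 4/3 − (-4/3)·2 = 4.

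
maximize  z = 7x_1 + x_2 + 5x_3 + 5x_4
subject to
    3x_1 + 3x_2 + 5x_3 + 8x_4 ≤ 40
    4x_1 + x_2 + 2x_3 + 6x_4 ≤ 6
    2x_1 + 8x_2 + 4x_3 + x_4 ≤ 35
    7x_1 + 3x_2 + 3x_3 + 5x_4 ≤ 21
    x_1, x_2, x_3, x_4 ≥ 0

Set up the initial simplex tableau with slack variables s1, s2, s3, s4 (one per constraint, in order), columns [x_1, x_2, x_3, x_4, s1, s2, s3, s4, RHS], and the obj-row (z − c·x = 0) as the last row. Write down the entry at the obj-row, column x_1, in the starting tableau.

The obj-row carries the negated objective coefficients: the x_1 entry is -7.

-7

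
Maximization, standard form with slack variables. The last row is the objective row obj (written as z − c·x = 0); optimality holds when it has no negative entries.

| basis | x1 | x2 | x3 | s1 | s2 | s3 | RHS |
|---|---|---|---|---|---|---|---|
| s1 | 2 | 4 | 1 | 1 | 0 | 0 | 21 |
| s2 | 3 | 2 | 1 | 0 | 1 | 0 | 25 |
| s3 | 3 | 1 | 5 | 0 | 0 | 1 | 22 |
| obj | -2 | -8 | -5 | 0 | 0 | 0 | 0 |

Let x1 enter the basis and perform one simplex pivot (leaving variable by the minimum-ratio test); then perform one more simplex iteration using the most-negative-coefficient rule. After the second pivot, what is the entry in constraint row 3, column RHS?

Ratio test on column x1 — row 1: 21/2 = 21/2; row 2: 25/3 = 25/3; row 3: 22/3 = 22/3. Minimum is 22/3 at row 3 (s3 leaves); pivot element 3.
Divide row 3 by 3; eliminate column x1 from the other rows.
Second iteration: most negative obj-row entry is -22/3 in column x2, so x2 enters.
Ratio test on column x2 — row 1: (19/3)/(10/3) = 19/10; row 2: 3/1 = 3; row 3: (22/3)/(1/3) = 22. Minimum is 19/10 at row 1 (s1 leaves); pivot element 10/3.
Divide row 1 by 10/3; eliminate column x2 from the other rows.
After both pivots, the entry at constraint row 3, column RHS is 67/10.

67/10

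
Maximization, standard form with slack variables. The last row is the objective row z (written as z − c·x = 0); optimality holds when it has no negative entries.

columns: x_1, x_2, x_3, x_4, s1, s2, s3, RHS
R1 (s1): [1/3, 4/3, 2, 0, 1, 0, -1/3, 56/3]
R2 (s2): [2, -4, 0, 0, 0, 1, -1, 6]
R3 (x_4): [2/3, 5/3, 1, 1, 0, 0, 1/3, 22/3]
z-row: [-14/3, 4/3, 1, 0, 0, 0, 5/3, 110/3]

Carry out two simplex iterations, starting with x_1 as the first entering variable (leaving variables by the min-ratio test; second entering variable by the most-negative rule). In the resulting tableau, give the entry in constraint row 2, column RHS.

59/9

Ratio test on column x_1 — row 1: (56/3)/(1/3) = 56; row 2: 6/2 = 3; row 3: (22/3)/(2/3) = 11. Minimum is 3 at row 2 (s2 leaves); pivot element 2.
Divide row 2 by 2; eliminate column x_1 from the other rows.
Second iteration: most negative z-row entry is -8 in column x_2, so x_2 enters.
Ratio test on column x_2 — row 1: (53/3)/2 = 53/6; row 2: entry -2 ≤ 0; row 3: (16/3)/3 = 16/9. Minimum is 16/9 at row 3 (x_4 leaves); pivot element 3.
Divide row 3 by 3; eliminate column x_2 from the other rows.
After both pivots, the entry at constraint row 2, column RHS is 59/9.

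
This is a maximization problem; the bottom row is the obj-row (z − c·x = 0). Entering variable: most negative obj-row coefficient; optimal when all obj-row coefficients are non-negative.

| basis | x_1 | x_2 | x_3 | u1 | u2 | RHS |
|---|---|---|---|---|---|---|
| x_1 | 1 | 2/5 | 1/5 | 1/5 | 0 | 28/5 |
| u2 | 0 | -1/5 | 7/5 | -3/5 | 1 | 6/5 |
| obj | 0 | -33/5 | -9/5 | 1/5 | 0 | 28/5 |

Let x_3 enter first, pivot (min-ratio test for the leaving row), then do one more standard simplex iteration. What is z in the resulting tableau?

94

Ratio test on column x_3 — row 1: (28/5)/(1/5) = 28; row 2: (6/5)/(7/5) = 6/7. Minimum is 6/7 at row 2 (u2 leaves); pivot element 7/5.
Pivot on row 2; the obj-row RHS becomes 28/5 − (-9/5)·(6/7) = 50/7.
Next entering variable (most negative obj-row entry -48/7): x_2.
Ratio test on column x_2 — row 1: (38/7)/(3/7) = 38/3; row 2: entry -1/7 ≤ 0. Minimum is 38/3 at row 1 (x_1 leaves); pivot element 3/7.
After the second pivot the obj-row RHS is 50/7 − (-48/7)·(38/3) = 94.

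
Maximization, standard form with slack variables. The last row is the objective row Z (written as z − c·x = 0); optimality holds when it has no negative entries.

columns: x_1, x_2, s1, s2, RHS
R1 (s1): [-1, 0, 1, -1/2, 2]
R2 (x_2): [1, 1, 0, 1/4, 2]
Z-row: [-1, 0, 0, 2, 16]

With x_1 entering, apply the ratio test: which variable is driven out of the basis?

x_2

Column x_1 entries and ratios — s1: -1 ≤ 0, skip; x_2: 2/1 = 2.
Smallest ratio is 2 in the row of x_2, so x_2 leaves.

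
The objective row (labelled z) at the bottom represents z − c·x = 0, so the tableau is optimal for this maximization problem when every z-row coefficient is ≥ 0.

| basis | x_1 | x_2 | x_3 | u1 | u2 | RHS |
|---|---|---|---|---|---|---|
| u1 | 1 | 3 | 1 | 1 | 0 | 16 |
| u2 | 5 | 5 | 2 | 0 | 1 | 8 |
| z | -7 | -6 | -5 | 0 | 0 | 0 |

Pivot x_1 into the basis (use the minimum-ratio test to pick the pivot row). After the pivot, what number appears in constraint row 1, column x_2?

Ratio test on column x_1 — row 1: 16/1 = 16; row 2: 8/5 = 8/5. Minimum is 8/5 at row 2 (u2 leaves); pivot element 5.
Divide row 2 by 5; eliminate column x_1 from the other rows.
Row 1 update in column x_2: 3 − 1·1 = 2.

2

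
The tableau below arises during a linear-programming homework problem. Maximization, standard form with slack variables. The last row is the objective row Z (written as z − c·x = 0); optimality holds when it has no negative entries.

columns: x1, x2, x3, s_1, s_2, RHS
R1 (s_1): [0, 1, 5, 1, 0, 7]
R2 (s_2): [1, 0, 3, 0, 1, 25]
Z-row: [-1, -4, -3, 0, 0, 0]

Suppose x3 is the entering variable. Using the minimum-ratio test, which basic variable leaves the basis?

Column x3 entries and ratios — s_1: 7/5 = 7/5; s_2: 25/3 = 25/3.
Smallest ratio is 7/5 in the row of s_1, so s_1 leaves.

s_1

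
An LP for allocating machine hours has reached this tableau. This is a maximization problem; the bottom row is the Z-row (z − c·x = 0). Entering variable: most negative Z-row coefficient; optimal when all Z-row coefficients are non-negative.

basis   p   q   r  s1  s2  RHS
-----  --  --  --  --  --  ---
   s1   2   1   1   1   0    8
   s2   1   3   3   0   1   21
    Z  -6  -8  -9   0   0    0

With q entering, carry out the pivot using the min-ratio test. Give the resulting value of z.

56

Ratio test on column q — row 1: 8/1 = 8; row 2: 21/3 = 7. Minimum is 7 at row 2 (s2 leaves); pivot element 3.
Pivot on row 2; the Z-row RHS becomes 0 − (-8)·7 = 56.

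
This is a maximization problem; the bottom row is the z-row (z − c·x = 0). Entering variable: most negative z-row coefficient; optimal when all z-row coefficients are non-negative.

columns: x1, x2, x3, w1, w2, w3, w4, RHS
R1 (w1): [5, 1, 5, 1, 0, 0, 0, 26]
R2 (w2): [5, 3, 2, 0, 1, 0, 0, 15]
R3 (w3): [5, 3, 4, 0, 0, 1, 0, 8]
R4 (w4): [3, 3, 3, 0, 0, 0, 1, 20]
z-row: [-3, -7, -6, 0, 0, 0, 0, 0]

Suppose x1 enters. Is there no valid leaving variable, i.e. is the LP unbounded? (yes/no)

Column x1 has positive entries in row(s) 1, 2, 3, 4, so the ratio test bounds it — not unbounded.

no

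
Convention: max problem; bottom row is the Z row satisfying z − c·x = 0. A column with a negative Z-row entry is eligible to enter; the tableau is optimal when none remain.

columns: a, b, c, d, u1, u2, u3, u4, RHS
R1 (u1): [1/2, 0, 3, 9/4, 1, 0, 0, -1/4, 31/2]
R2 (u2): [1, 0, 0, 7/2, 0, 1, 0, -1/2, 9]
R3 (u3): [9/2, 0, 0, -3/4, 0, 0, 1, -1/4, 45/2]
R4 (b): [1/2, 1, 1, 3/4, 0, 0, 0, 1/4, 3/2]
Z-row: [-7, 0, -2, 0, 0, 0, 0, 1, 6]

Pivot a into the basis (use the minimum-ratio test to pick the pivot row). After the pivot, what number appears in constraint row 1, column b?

-1

Ratio test on column a — row 1: (31/2)/(1/2) = 31; row 2: 9/1 = 9; row 3: (45/2)/(9/2) = 5; row 4: (3/2)/(1/2) = 3. Minimum is 3 at row 4 (b leaves); pivot element 1/2.
Divide row 4 by 1/2; eliminate column a from the other rows.
Row 1 update in column b: 0 − (1/2)·2 = -1.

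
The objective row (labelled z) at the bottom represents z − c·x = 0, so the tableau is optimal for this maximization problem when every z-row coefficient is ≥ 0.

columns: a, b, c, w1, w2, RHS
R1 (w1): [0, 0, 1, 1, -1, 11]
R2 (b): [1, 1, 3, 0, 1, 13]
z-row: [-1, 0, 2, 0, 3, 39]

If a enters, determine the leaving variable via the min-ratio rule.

Column a entries and ratios — w1: 0 ≤ 0, skip; b: 13/1 = 13.
Smallest ratio is 13 in the row of b, so b leaves.

b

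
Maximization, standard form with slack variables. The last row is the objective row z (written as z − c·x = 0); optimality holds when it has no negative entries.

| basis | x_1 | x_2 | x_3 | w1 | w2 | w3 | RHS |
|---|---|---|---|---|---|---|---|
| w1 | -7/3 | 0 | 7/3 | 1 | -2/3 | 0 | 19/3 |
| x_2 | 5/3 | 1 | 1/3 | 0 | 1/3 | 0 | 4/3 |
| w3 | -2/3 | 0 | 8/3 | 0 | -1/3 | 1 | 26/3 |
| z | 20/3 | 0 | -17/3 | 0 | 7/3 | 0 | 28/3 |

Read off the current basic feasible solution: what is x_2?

4/3

x_2 is basic (row 2); its value is the RHS of that row, 4/3.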